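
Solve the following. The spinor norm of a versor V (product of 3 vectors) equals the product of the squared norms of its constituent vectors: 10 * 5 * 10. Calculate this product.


Spinor norm N(V) = |v1|^2 * |v2|^2 * ... * |v3|^2
= 10 * 5 * 10
Running product: 10, 50, 500
N(V) = 500


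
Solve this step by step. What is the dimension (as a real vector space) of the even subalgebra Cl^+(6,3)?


Even subalgebra dimension = 2^(n-1)
n = 6 + 3 = 9
2^(9 - 1) = 2^8 = 256
Verification: sum of C(9,k) for even k = 1 + 36 + 126 + 84 + 9 = 256
Result = 256


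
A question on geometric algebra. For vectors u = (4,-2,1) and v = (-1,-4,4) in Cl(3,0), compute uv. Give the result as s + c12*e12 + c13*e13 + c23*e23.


In Cl(3,0): e_i^2 = 1, e_ie_j = -e_je_i for i != j.
Scalar part = u . v = 4*(-1) + (-2)*(-4) + 1*4
= -4 + 8 + 4 = 8
e12 coeff = 4*(-4) - (-2)*(-1) = -16 - 2 = -18
e13 coeff = 4*4 - 1*(-1) = 16 - (-1) = 17
e23 coeff = (-2)*4 - 1*(-4) = -8 - (-4) = -4
uv = 8 - 18*e12 + 17*e13 - 4*e23


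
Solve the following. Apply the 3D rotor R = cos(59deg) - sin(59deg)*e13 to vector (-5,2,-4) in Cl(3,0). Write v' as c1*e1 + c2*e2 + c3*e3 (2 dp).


Rotor R = cos(59deg) - sin(59deg)*e13
Rotation angle theta = 2 * 59 = 118 degrees in the e13 plane (e1 -> e3).
The component perpendicular to the plane (e2) is invariant: v'_2 = v2 = 2.00
cos(118deg) = -0.4695, sin(118deg) = 0.8829
v'_1 = v1*cos(theta) - v3*sin(theta) = -5*(-0.4695) - (-4)*0.8829 = 5.88
v'_3 = v1*sin(theta) + v3*cos(theta) = -5*0.8829 + (-4)*(-0.4695) = -2.54
v' = 5.88*e1 + 2.00*e2 - 2.54*e3


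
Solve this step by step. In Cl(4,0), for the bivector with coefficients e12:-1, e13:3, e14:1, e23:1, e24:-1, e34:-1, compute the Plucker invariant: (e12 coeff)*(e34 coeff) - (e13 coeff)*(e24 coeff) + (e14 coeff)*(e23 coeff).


Plucker relation: af - be + cd
a*f = (-1)*(-1) = 1
b*e = 3*(-1) = -3
c*d = 1*1 = 1
af - be + cd = 1 - (-3) + 1
= 5


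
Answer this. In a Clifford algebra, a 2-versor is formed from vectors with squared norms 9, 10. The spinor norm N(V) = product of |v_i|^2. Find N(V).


Spinor norm N(V) = |v1|^2 * |v2|^2 * ... * |v2|^2
= 9 * 10
Running product: 9, 90
N(V) = 90


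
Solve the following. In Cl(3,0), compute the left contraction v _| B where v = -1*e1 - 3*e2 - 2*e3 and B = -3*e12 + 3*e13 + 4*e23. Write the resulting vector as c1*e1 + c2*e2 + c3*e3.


Left contraction v _| B = <vB>_1 (grade-1 part of the geometric product vB).
Using e1_|e12 = e2, e2_|e12 = -e1, e1_|e13 = e3, e3_|e13 = -e1, e2_|e23 = e3, e3_|e23 = -e2:
e1 coeff: -v2*b12 - v3*b13 = -(-3)*(-3) - (-2)*(3) = -3
e2 coeff: v1*b12 - v3*b23 = (-1)*(-3) - (-2)*(4) = 11
e3 coeff: v1*b13 + v2*b23 = (-1)*(3) + (-3)*(4) = -15
v _| B = -3*e1 + 11*e2 - 15*e3


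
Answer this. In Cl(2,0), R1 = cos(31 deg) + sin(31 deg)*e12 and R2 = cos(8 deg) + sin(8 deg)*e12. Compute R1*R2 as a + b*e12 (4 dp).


Same-plane rotors commute and their half-angles add:
R1*R2 = cos(a1 + a2) + sin(a1 + a2)*e12.
a1 + a2 = 31 + 8 = 39 deg
cos(39 deg) = 0.7771
sin(39 deg) = 0.6293
R1*R2 = 0.7771 + 0.6293*e12


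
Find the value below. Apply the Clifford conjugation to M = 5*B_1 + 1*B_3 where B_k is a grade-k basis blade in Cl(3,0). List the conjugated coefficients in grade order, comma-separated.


Clifford conjugate sign for grade k: (-1)^(k(k+1)/2)
Grade 1: (-1)^(1*2/2) = (-1)^1 = -1, coeff 5 -> -5
Grade 3: (-1)^(3*4/2) = (-1)^6 = 1, coeff 1 -> 1
Conjugated coefficients: -5, 1


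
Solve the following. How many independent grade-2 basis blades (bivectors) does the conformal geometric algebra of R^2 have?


The conformal model of R^2 uses Cl(3,1) with m = 2 + 2 = 4 generators.
Number of grade-2 blades = C(m, 2) = C(4, 2)
= 4*3/2 = 6


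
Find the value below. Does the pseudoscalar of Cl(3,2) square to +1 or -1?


The pseudoscalar I = e1...e_n (product of all n generators) of Cl(p,q) satisfies I^2 = (-1)^(q + n(n-1)/2).
p = 3, q = 2, n = p + q = 5
n(n-1)/2 = 5 * 4 / 2 = 10
Exponent = q + n(n-1)/2 = 2 + 10 = 12
I^2 = (-1)^12 = +1


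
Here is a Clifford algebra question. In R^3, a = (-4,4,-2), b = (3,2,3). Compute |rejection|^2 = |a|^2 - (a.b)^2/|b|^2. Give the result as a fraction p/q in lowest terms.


|a|^2 = (-4)^2 + 4^2 + (-2)^2 = 36
|b|^2 = 3^2 + 2^2 + 3^2 = 22
a . b = (-4)*3 + 4*2 + (-2)*3 = -10
(a.b)^2 = (-10)^2 = 100
|rej|^2 = 36 - 100/22
= (792 - 100)/22
= 692/22
In lowest terms: 346/11


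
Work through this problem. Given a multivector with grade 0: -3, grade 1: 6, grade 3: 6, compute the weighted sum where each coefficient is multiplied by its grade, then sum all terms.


Grade-weighted sum = sum of grade_k * coefficient_k
0*(-3) = 0
1*6 = 6
3*6 = 18
Total = 0 + 6 + 18 = 24


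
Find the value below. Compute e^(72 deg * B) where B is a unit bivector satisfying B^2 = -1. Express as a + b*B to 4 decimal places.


For a unit bivector B with B^2 = -1, the exponential series gives
e^(theta*B) = cos(theta) + sin(theta)*B (the GA analogue of Euler's formula).
theta = 72 degrees = 1.256637 rad
cos(72 deg) = 0.3090
sin(72 deg) = 0.9511
exp(theta*B) = 0.3090 + 0.9511*B


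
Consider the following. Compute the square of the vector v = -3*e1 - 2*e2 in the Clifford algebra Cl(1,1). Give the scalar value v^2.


v^2 = sum of c_i^2 * e_i^2
Positive signature terms (e_i^2 = +1): (-3)^2 = 9
Negative signature terms (e_j^2 = -1): (-2)^2 = 4
v^2 = 9 - 4 = 5


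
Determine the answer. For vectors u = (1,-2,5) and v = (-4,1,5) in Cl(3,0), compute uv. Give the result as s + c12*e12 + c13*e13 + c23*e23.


In Cl(3,0): e_i^2 = 1, e_ie_j = -e_je_i for i != j.
Scalar part = u . v = 1*(-4) + (-2)*1 + 5*5
= -4 + (-2) + 25 = 19
e12 coeff = 1*1 - (-2)*(-4) = 1 - 8 = -7
e13 coeff = 1*5 - 5*(-4) = 5 - (-20) = 25
e23 coeff = (-2)*5 - 5*1 = -10 - 5 = -15
uv = 19 - 7*e12 + 25*e13 - 15*e23


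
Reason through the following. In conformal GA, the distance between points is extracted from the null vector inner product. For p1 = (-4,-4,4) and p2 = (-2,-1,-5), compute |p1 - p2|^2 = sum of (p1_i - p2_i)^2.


p1 - p2 = (-2, -3, 9)
|p1 - p2|^2 = (-2)^2 + (-3)^2 + 9^2
= 4 + 9 + 81
= 94


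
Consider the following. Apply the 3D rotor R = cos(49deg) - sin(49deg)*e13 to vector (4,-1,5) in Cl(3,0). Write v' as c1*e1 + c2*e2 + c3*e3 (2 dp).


Rotor R = cos(49deg) - sin(49deg)*e13
Rotation angle theta = 2 * 49 = 98 degrees in the e13 plane (e1 -> e3).
The component perpendicular to the plane (e2) is invariant: v'_2 = v2 = -1.00
cos(98deg) = -0.1392, sin(98deg) = 0.9903
v'_1 = v1*cos(theta) - v3*sin(theta) = 4*(-0.1392) - 5*0.9903 = -5.51
v'_3 = v1*sin(theta) + v3*cos(theta) = 4*0.9903 + 5*(-0.1392) = 3.27
v' = -5.51*e1 - 1.00*e2 + 3.27*e3


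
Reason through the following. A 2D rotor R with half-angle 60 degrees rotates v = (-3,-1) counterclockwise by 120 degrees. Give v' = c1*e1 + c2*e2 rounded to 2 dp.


Rotor R = cos(60deg) - sin(60deg)*e12
Rotation angle theta = 2 * 60 = 120 degrees
v' = R*v*~R rotates v by theta.
cos(120deg) = -0.5000, sin(120deg) = 0.8660
v'_1 = -3*cos(120deg) - (-1)*sin(120deg)
= -3*(-0.5000) - (-1)*0.8660
= 2.37
v'_2 = -3*sin(120deg) + (-1)*cos(120deg)
= -3*0.8660 + (-1)*(-0.5000)
= -2.10
v' = 2.37*e1 - 2.10*e2


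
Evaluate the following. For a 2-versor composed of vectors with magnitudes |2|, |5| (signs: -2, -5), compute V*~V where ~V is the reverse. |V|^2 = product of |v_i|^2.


Each vector v_i has |v_i|^2 = s_i^2
Squared scales: (-2)^2 = 4, (-5)^2 = 25
|V|^2 = 4 * 25
= 100


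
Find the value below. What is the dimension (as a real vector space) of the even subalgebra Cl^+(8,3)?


Even subalgebra dimension = 2^(n-1)
n = 8 + 3 = 11
2^(11 - 1) = 2^10 = 1024
Verification: sum of C(11,k) for even k = 1 + 55 + 330 + 462 + 165 + 11 = 1024
Result = 1024


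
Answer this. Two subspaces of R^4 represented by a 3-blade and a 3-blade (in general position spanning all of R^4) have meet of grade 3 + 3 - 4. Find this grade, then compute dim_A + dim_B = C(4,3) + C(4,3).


Meet grade = grade(A) + grade(B) - n
= 3 + 3 - 4 = 2
C(4,3) = 4
C(4,3) = 4
dim_A + dim_B = 4 + 4 = 8


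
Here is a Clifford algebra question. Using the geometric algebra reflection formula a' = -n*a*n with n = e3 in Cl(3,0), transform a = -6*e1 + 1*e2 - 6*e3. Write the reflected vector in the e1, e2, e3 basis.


Reflection formula: a' = -n*a*n, with n = e3 (unit vector, n^2 = 1).
For reflection through hyperplane perp to e3:
The component along e3 flips sign, others stay.
a = (-6, 1, -6)
a' = (-6, 1, 6)
a' = -6*e1 + 1*e2 + 6*e3


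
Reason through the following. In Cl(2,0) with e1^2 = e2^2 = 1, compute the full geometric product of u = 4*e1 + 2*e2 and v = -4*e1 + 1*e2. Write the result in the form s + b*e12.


Expand: (4*e1 + 2*e2)(-4*e1 + 1*e2)
= 4*(-4)*e1e1 + 4*1*e1e2 + 2*(-4)*e2e1 + 2*1*e2e2
Using e1^2 = e2^2 = 1, e2e1 = -e1e2:
Scalar part s = 4*(-4) + 2*1 = -16 + 2 = -14
Bivector part b = 4*1 - 2*(-4) = 4 - (-8) = 12
uv = -14 + 12*e12


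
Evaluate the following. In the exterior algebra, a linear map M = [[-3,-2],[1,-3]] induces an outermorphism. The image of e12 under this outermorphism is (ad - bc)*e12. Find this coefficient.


The outermorphism of a linear map f sends e1^e2 to f(e1)^f(e2).
f(e1) = -3*e1 + 1*e2
f(e2) = -2*e1 - 3*e2
f(e1) ^ f(e2) = (-3*e1 + 1*e2) ^ (-2*e1 - 3*e2)
= (-3)*(-3)*e12 + 1*(-2)*e21
= (9 - (-2))*e12
= 11*e12
Coefficient = 11


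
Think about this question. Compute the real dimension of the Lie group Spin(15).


Spin(n) double-covers SO(n); both have Lie algebra so(n) of dimension n(n-1)/2.
n = 15
n(n-1) = 15 * 14 = 210
dim Spin(15) = 210/2 = 105


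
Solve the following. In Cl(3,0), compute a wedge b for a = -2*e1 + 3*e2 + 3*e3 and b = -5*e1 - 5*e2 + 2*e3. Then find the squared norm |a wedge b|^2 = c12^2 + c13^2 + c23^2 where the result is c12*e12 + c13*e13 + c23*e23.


a wedge b = (a1*b2 - a2*b1)*e12 + (a1*b3 - a3*b1)*e13 + (a2*b3 - a3*b2)*e23
e12 coeff: (-2)*(-5) - 3*(-5) = 10 - (-15) = 25
e13 coeff: (-2)*2 - 3*(-5) = -4 - (-15) = 11
e23 coeff: 3*2 - 3*(-5) = 6 - (-15) = 21
|a wedge b|^2 = 25^2 + 11^2 + 21^2
= 625 + 121 + 441
= 1187


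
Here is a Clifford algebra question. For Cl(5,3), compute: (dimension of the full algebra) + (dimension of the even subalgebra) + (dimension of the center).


n = 5 + 3 = 8
Total dim = 2^8 = 256
Even subalgebra dim = 2^7 = 128
n is even, so center dim = 1
Sum = 256 + 128 + 1 = 385


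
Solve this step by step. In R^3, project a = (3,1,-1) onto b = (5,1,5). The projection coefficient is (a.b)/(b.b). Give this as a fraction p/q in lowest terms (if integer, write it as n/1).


Projection coefficient = (a . b) / (b . b)
a . b = 3*5 + 1*1 + (-1)*5
= 15 + 1 + (-5) = 11
b . b = 5^2 + 1^2 + 5^2
= 25 + 1 + 25 = 51
Coefficient = 11/51
In lowest terms: 11/51


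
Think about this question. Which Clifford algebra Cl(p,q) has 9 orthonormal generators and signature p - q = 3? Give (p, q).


We need p + q = 9 and p - q = 3.
Adding: 2p = 9 + 3 = 12, so p = 6.
Then q = 9 - 6 = 3.
(p, q) = (6, 3)


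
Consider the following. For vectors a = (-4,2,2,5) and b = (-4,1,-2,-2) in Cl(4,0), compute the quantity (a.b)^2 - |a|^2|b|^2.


a . b = (-4)*(-4) + 2*1 + 2*(-2) + 5*(-2)
= 16 + 2 + (-4) + (-10) = 4
|a|^2 = (-4)^2 + 2^2 + 2^2 + 5^2 = 49
|b|^2 = (-4)^2 + 1^2 + (-2)^2 + (-2)^2 = 25
(a.b)^2 = 4^2 = 16
|a|^2 * |b|^2 = 49 * 25 = 1225
Result = 16 - 1225 = -1209


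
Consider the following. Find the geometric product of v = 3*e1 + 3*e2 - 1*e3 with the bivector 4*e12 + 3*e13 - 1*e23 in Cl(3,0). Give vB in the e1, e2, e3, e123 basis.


vB has grade-1 (vector) and grade-3 (trivector) parts: vB = (v _| B) + (v ^ B).
Vector part <vB>_1:
  e1: -v2*b12 - v3*b13 = -(3)*(4) - (-1)*(3) = -9
  e2: v1*b12 - v3*b23 = (3)*(4) - (-1)*(-1) = 11
  e3: v1*b13 + v2*b23 = (3)*(3) + (3)*(-1) = 6
Trivector part <vB>_3:
  e123: v1*b23 - v2*b13 + v3*b12 = (3)*(-1) - (3)*(3) + (-1)*(4) = -16
vB = -9*e1 + 11*e2 + 6*e3 - 16*e123


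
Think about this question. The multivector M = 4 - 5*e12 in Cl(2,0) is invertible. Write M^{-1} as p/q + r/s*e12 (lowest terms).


M = 4 - 5*e12, where e12^2 = -1.
Since M commutes with its reverse ~M = a - b*e12, M * ~M = a^2 - b^2*e12^2 = a^2 + b^2.
So M^{-1} = ~M / (a^2 + b^2) = (a - b*e12)/(a^2 + b^2).
a^2 + b^2 = 16 + 25 = 41
Scalar part = 4/41 = 4/41
Bivector coeff = 5/41 = 5/41
M^{-1} = 4/41 + 5/41*e12


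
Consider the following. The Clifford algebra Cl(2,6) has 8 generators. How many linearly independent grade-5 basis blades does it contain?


Number of grade-k basis blades in Cl(p,q) with n = p + q is C(n, k).
n = 2 + 6 = 8
C(8, 5) = 8! / (5! * 3!)
= 40320 / (120 * 6)
= 56


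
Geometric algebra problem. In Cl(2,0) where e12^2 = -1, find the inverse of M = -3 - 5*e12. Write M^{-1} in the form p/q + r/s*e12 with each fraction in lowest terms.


M = -3 - 5*e12, where e12^2 = -1.
Since M commutes with its reverse ~M = a - b*e12, M * ~M = a^2 - b^2*e12^2 = a^2 + b^2.
So M^{-1} = ~M / (a^2 + b^2) = (a - b*e12)/(a^2 + b^2).
a^2 + b^2 = 9 + 25 = 34
Scalar part = -3/34 = -3/34
Bivector coeff = 5/34 = 5/34
M^{-1} = -3/34 + 5/34*e12


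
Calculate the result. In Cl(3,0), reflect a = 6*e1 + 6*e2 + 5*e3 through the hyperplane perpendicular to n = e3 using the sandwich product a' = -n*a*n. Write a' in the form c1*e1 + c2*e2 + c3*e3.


Reflection formula: a' = -n*a*n, with n = e3 (unit vector, n^2 = 1).
For reflection through hyperplane perp to e3:
The component along e3 flips sign, others stay.
a = (6, 6, 5)
a' = (6, 6, -5)
a' = 6*e1 + 6*e2 - 5*e3


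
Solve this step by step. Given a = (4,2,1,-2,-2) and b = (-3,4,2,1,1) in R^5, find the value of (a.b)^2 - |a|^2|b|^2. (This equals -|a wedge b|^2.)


a . b = 4*(-3) + 2*4 + 1*2 + (-2)*1 + (-2)*1
= -12 + 8 + 2 + (-2) + (-2) = -6
|a|^2 = 4^2 + 2^2 + 1^2 + (-2)^2 + (-2)^2 = 29
|b|^2 = (-3)^2 + 4^2 + 2^2 + 1^2 + 1^2 = 31
(a.b)^2 = (-6)^2 = 36
|a|^2 * |b|^2 = 29 * 31 = 899
Result = 36 - 899 = -863


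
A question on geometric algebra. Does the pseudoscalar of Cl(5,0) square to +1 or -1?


The pseudoscalar I = e1...e_n (product of all n generators) of Cl(p,q) satisfies I^2 = (-1)^(q + n(n-1)/2).
p = 5, q = 0, n = p + q = 5
n(n-1)/2 = 5 * 4 / 2 = 10
Exponent = q + n(n-1)/2 = 0 + 10 = 10
I^2 = (-1)^10 = +1


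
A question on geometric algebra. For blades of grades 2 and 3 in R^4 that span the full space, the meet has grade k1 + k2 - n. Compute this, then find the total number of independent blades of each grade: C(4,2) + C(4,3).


Meet grade = grade(A) + grade(B) - n
= 2 + 3 - 4 = 1
C(4,2) = 6
C(4,3) = 4
dim_A + dim_B = 6 + 4 = 10


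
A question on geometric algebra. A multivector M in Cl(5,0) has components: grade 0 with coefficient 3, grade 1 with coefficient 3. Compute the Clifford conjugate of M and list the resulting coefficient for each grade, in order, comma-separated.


Clifford conjugate sign for grade k: (-1)^(k(k+1)/2)
Grade 0: (-1)^(0*1/2) = (-1)^0 = 1, coeff 3 -> 3
Grade 1: (-1)^(1*2/2) = (-1)^1 = -1, coeff 3 -> -3
Conjugated coefficients: 3, -3


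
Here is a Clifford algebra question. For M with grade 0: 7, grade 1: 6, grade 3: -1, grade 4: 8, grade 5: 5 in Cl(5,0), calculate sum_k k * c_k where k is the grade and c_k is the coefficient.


Grade-weighted sum = sum of grade_k * coefficient_k
0*7 = 0
1*6 = 6
3*(-1) = -3
4*8 = 32
5*5 = 25
Total = 0 + 6 + (-3) + 32 + 25 = 60


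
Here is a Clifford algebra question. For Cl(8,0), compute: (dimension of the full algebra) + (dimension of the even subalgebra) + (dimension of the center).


n = 8 + 0 = 8
Total dim = 2^8 = 256
Even subalgebra dim = 2^7 = 128
n is even, so center dim = 1
Sum = 256 + 128 + 1 = 385


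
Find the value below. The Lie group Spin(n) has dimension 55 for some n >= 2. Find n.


dim Spin(n) = dim so(n) = n(n-1)/2.
Solve n(n-1)/2 = 55, i.e. n^2 - n - 110 = 0.
Discriminant = 1 + 8*55 = 441
n = (1 + sqrt(441))/2 = (1 + 21)/2 = 11


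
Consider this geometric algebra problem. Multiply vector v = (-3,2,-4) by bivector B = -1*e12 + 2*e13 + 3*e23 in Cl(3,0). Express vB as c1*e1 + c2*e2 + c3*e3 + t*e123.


vB has grade-1 (vector) and grade-3 (trivector) parts: vB = (v _| B) + (v ^ B).
Vector part <vB>_1:
  e1: -v2*b12 - v3*b13 = -(2)*(-1) - (-4)*(2) = 10
  e2: v1*b12 - v3*b23 = (-3)*(-1) - (-4)*(3) = 15
  e3: v1*b13 + v2*b23 = (-3)*(2) + (2)*(3) = 0
Trivector part <vB>_3:
  e123: v1*b23 - v2*b13 + v3*b12 = (-3)*(3) - (2)*(2) + (-4)*(-1) = -9
vB = 10*e1 + 15*e2 + 0*e3 - 9*e123


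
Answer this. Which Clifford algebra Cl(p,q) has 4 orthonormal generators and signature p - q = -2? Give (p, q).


We need p + q = 4 and p - q = -2.
Adding: 2p = 4 + (-2) = 2, so p = 1.
Then q = 4 - 1 = 3.
(p, q) = (1, 3)


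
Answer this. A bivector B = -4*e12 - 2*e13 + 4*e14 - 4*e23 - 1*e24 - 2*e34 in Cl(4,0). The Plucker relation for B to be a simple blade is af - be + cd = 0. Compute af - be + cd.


Plucker relation: af - be + cd
a*f = (-4)*(-2) = 8
b*e = (-2)*(-1) = 2
c*d = 4*(-4) = -16
af - be + cd = 8 - 2 + (-16)
= -10


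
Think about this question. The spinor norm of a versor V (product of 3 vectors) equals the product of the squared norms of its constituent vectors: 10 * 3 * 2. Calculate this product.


Spinor norm N(V) = |v1|^2 * |v2|^2 * ... * |v3|^2
= 10 * 3 * 2
Running product: 10, 30, 60
N(V) = 60


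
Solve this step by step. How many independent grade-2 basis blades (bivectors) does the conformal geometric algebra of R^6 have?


The conformal model of R^6 uses Cl(7,1) with m = 6 + 2 = 8 generators.
Number of grade-2 blades = C(m, 2) = C(8, 2)
= 8*7/2 = 28


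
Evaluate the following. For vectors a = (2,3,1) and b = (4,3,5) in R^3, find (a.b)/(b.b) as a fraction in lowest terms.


Projection coefficient = (a . b) / (b . b)
a . b = 2*4 + 3*3 + 1*5
= 8 + 9 + 5 = 22
b . b = 4^2 + 3^2 + 5^2
= 16 + 9 + 25 = 50
Coefficient = 22/50
In lowest terms: 11/25


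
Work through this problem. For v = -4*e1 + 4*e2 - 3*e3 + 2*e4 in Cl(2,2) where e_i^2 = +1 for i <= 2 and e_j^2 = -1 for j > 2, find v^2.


v^2 = sum of c_i^2 * e_i^2
Positive signature terms (e_i^2 = +1): (-4)^2 + 4^2 = 32
Negative signature terms (e_j^2 = -1): (-3)^2 + 2^2 = 13
v^2 = 32 - 13 = 19


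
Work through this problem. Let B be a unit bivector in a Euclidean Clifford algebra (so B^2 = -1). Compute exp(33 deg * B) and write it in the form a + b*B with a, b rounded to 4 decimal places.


For a unit bivector B with B^2 = -1, the exponential series gives
e^(theta*B) = cos(theta) + sin(theta)*B (the GA analogue of Euler's formula).
theta = 33 degrees = 0.575959 rad
cos(33 deg) = 0.8387
sin(33 deg) = 0.5446
exp(theta*B) = 0.8387 + 0.5446*B


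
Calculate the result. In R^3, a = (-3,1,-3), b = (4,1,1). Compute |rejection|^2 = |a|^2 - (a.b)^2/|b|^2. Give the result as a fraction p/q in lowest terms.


|a|^2 = (-3)^2 + 1^2 + (-3)^2 = 19
|b|^2 = 4^2 + 1^2 + 1^2 = 18
a . b = (-3)*4 + 1*1 + (-3)*1 = -14
(a.b)^2 = (-14)^2 = 196
|rej|^2 = 19 - 196/18
= (342 - 196)/18
= 146/18
In lowest terms: 73/9


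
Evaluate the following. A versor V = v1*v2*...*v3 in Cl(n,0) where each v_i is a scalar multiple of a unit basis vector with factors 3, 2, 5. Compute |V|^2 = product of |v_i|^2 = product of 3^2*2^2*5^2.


Each vector v_i has |v_i|^2 = s_i^2
Squared scales: 3^2 = 9, 2^2 = 4, 5^2 = 25
|V|^2 = 9 * 4 * 25
= 900


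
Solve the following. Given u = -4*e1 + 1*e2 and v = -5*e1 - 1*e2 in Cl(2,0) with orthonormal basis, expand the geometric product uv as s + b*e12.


Expand: (-4*e1 + 1*e2)(-5*e1 - 1*e2)
= (-4)*(-5)*e1e1 + (-4)*(-1)*e1e2 + 1*(-5)*e2e1 + 1*(-1)*e2e2
Using e1^2 = e2^2 = 1, e2e1 = -e1e2:
Scalar part s = (-4)*(-5) + 1*(-1) = 20 + (-1) = 19
Bivector part b = (-4)*(-1) - 1*(-5) = 4 - (-5) = 9
uv = 19 + 9*e12


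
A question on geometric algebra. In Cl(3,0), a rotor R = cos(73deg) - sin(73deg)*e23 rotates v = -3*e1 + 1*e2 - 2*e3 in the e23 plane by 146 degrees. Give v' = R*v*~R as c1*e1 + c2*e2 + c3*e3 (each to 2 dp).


Rotor R = cos(73deg) - sin(73deg)*e23
Rotation angle theta = 2 * 73 = 146 degrees in the e23 plane (e2 -> e3).
The component perpendicular to the plane (e1) is invariant: v'_1 = v1 = -3.00
cos(146deg) = -0.8290, sin(146deg) = 0.5592
v'_2 = v2*cos(theta) - v3*sin(theta) = 1*(-0.8290) - (-2)*0.5592 = 0.29
v'_3 = v2*sin(theta) + v3*cos(theta) = 1*0.5592 + (-2)*(-0.8290) = 2.22
v' = -3.00*e1 + 0.29*e2 + 2.22*e3


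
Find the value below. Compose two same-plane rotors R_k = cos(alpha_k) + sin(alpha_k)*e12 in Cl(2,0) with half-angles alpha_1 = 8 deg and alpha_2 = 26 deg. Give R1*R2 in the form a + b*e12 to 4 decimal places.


Same-plane rotors commute and their half-angles add:
R1*R2 = cos(a1 + a2) + sin(a1 + a2)*e12.
a1 + a2 = 8 + 26 = 34 deg
cos(34 deg) = 0.8290
sin(34 deg) = 0.5592
R1*R2 = 0.8290 + 0.5592*e12


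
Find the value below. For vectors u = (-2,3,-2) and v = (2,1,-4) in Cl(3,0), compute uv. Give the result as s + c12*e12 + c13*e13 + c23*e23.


In Cl(3,0): e_i^2 = 1, e_ie_j = -e_je_i for i != j.
Scalar part = u . v = (-2)*2 + 3*1 + (-2)*(-4)
= -4 + 3 + 8 = 7
e12 coeff = (-2)*1 - 3*2 = -2 - 6 = -8
e13 coeff = (-2)*(-4) - (-2)*2 = 8 - (-4) = 12
e23 coeff = 3*(-4) - (-2)*1 = -12 - (-2) = -10
uv = 7 - 8*e12 + 12*e13 - 10*e23


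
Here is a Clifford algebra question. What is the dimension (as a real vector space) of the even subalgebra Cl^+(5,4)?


Even subalgebra dimension = 2^(n-1)
n = 5 + 4 = 9
2^(9 - 1) = 2^8 = 256
Verification: sum of C(9,k) for even k = 1 + 36 + 126 + 84 + 9 = 256
Result = 256


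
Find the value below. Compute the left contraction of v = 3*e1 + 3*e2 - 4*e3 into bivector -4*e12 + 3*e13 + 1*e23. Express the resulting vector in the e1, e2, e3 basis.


Left contraction v _| B = <vB>_1 (grade-1 part of the geometric product vB).
Using e1_|e12 = e2, e2_|e12 = -e1, e1_|e13 = e3, e3_|e13 = -e1, e2_|e23 = e3, e3_|e23 = -e2:
e1 coeff: -v2*b12 - v3*b13 = -(3)*(-4) - (-4)*(3) = 24
e2 coeff: v1*b12 - v3*b23 = (3)*(-4) - (-4)*(1) = -8
e3 coeff: v1*b13 + v2*b23 = (3)*(3) + (3)*(1) = 12
v _| B = 24*e1 - 8*e2 + 12*e3


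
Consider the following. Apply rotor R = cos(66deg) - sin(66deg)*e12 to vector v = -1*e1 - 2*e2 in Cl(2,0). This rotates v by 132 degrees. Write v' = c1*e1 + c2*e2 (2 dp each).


Rotor R = cos(66deg) - sin(66deg)*e12
Rotation angle theta = 2 * 66 = 132 degrees
v' = R*v*~R rotates v by theta.
cos(132deg) = -0.6691, sin(132deg) = 0.7431
v'_1 = -1*cos(132deg) - (-2)*sin(132deg)
= -1*(-0.6691) - (-2)*0.7431
= 2.16
v'_2 = -1*sin(132deg) + (-2)*cos(132deg)
= -1*0.7431 + (-2)*(-0.6691)
= 0.60
v' = 2.16*e1 + 0.60*e2


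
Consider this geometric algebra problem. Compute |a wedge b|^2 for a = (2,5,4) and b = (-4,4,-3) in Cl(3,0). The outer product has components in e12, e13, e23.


a wedge b = (a1*b2 - a2*b1)*e12 + (a1*b3 - a3*b1)*e13 + (a2*b3 - a3*b2)*e23
e12 coeff: 2*4 - 5*(-4) = 8 - (-20) = 28
e13 coeff: 2*(-3) - 4*(-4) = -6 - (-16) = 10
e23 coeff: 5*(-3) - 4*4 = -15 - 16 = -31
|a wedge b|^2 = 28^2 + 10^2 + (-31)^2
= 784 + 100 + 961
= 1845


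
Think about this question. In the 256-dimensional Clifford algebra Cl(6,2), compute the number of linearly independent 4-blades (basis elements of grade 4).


Number of grade-k basis blades in Cl(p,q) with n = p + q is C(n, k).
n = 6 + 2 = 8
C(8, 4) = 8! / (4! * 4!)
= 40320 / (24 * 24)
= 70


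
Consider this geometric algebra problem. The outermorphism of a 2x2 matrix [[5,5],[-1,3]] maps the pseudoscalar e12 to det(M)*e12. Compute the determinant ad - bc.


The outermorphism of a linear map f sends e1^e2 to f(e1)^f(e2).
f(e1) = 5*e1 - 1*e2
f(e2) = 5*e1 + 3*e2
f(e1) ^ f(e2) = (5*e1 - 1*e2) ^ (5*e1 + 3*e2)
= 5*3*e12 + (-1)*5*e21
= (15 - (-5))*e12
= 20*e12
Coefficient = 20


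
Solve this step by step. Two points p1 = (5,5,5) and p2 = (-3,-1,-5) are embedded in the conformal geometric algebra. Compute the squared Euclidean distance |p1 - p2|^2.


p1 - p2 = (8, 6, 10)
|p1 - p2|^2 = 8^2 + 6^2 + 10^2
= 64 + 36 + 100
= 200


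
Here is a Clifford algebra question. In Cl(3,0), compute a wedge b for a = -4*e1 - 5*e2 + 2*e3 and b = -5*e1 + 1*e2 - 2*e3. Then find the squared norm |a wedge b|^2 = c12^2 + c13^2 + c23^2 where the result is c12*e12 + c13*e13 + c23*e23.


a wedge b = (a1*b2 - a2*b1)*e12 + (a1*b3 - a3*b1)*e13 + (a2*b3 - a3*b2)*e23
e12 coeff: (-4)*1 - (-5)*(-5) = -4 - 25 = -29
e13 coeff: (-4)*(-2) - 2*(-5) = 8 - (-10) = 18
e23 coeff: (-5)*(-2) - 2*1 = 10 - 2 = 8
|a wedge b|^2 = (-29)^2 + 18^2 + 8^2
= 841 + 324 + 64
= 1229


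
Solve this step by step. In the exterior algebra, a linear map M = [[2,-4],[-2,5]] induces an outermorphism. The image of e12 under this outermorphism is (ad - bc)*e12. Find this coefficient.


The outermorphism of a linear map f sends e1^e2 to f(e1)^f(e2).
f(e1) = 2*e1 - 2*e2
f(e2) = -4*e1 + 5*e2
f(e1) ^ f(e2) = (2*e1 - 2*e2) ^ (-4*e1 + 5*e2)
= 2*5*e12 + (-2)*(-4)*e21
= (10 - 8)*e12
= 2*e12
Coefficient = 2


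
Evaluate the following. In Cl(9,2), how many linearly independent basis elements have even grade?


Even subalgebra dimension = 2^(n-1)
n = 9 + 2 = 11
2^(11 - 1) = 2^10 = 1024
Verification: sum of C(11,k) for even k = 1 + 55 + 330 + 462 + 165 + 11 = 1024
Result = 1024


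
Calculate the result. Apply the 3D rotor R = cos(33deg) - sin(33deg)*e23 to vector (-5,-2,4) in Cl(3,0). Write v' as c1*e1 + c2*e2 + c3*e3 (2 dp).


Rotor R = cos(33deg) - sin(33deg)*e23
Rotation angle theta = 2 * 33 = 66 degrees in the e23 plane (e2 -> e3).
The component perpendicular to the plane (e1) is invariant: v'_1 = v1 = -5.00
cos(66deg) = 0.4067, sin(66deg) = 0.9135
v'_2 = v2*cos(theta) - v3*sin(theta) = -2*0.4067 - 4*0.9135 = -4.47
v'_3 = v2*sin(theta) + v3*cos(theta) = -2*0.9135 + 4*0.4067 = -0.20
v' = -5.00*e1 - 4.47*e2 - 0.20*e3


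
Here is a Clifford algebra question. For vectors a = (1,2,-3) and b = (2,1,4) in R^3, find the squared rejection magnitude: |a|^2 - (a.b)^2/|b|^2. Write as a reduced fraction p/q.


|a|^2 = 1^2 + 2^2 + (-3)^2 = 14
|b|^2 = 2^2 + 1^2 + 4^2 = 21
a . b = 1*2 + 2*1 + (-3)*4 = -8
(a.b)^2 = (-8)^2 = 64
|rej|^2 = 14 - 64/21
= (294 - 64)/21
= 230/21
In lowest terms: 230/21


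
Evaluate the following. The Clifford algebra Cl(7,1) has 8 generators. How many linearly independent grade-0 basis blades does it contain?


Number of grade-k basis blades in Cl(p,q) with n = p + q is C(n, k).
n = 7 + 1 = 8
C(8, 0) = 8! / (0! * 8!)
= 40320 / (1 * 40320)
= 1


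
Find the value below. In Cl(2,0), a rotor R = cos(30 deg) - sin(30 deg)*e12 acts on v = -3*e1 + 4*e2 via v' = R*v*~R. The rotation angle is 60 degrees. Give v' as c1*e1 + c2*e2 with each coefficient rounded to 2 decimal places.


Rotor R = cos(30deg) - sin(30deg)*e12
Rotation angle theta = 2 * 30 = 60 degrees
v' = R*v*~R rotates v by theta.
cos(60deg) = 0.5000, sin(60deg) = 0.8660
v'_1 = -3*cos(60deg) - 4*sin(60deg)
= -3*0.5000 - 4*0.8660
= -4.96
v'_2 = -3*sin(60deg) + 4*cos(60deg)
= -3*0.8660 + 4*0.5000
= -0.60
v' = -4.96*e1 - 0.60*e2


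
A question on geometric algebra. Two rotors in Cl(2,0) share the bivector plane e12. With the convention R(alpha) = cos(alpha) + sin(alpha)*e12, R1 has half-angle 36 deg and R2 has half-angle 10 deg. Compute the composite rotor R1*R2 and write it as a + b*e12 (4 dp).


Same-plane rotors commute and their half-angles add:
R1*R2 = cos(a1 + a2) + sin(a1 + a2)*e12.
a1 + a2 = 36 + 10 = 46 deg
cos(46 deg) = 0.6947
sin(46 deg) = 0.7193
R1*R2 = 0.6947 + 0.7193*e12


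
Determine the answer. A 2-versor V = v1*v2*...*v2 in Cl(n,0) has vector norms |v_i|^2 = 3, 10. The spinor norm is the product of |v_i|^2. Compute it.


Spinor norm N(V) = |v1|^2 * |v2|^2 * ... * |v2|^2
= 3 * 10
Running product: 3, 30
N(V) = 30


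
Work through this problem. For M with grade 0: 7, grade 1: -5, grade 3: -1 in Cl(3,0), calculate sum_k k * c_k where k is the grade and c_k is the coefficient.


Grade-weighted sum = sum of grade_k * coefficient_k
0*7 = 0
1*(-5) = -5
3*(-1) = -3
Total = 0 + (-5) + (-3) = -8


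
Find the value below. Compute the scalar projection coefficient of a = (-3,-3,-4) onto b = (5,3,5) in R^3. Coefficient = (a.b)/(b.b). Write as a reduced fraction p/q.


Projection coefficient = (a . b) / (b . b)
a . b = (-3)*5 + (-3)*3 + (-4)*5
= -15 + (-9) + (-20) = -44
b . b = 5^2 + 3^2 + 5^2
= 25 + 9 + 25 = 59
Coefficient = -44/59
In lowest terms: -44/59


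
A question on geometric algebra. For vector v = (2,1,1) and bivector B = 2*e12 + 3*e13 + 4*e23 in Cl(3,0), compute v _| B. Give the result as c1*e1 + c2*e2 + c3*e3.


Left contraction v _| B = <vB>_1 (grade-1 part of the geometric product vB).
Using e1_|e12 = e2, e2_|e12 = -e1, e1_|e13 = e3, e3_|e13 = -e1, e2_|e23 = e3, e3_|e23 = -e2:
e1 coeff: -v2*b12 - v3*b13 = -(1)*(2) - (1)*(3) = -5
e2 coeff: v1*b12 - v3*b23 = (2)*(2) - (1)*(4) = 0
e3 coeff: v1*b13 + v2*b23 = (2)*(3) + (1)*(4) = 10
v _| B = -5*e1 + 0*e2 + 10*e3


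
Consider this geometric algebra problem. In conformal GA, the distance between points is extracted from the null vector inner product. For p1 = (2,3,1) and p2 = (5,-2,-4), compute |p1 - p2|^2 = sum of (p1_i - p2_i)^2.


p1 - p2 = (-3, 5, 5)
|p1 - p2|^2 = (-3)^2 + 5^2 + 5^2
= 9 + 25 + 25
= 59


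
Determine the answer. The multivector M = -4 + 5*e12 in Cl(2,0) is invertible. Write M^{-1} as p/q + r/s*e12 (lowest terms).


M = -4 + 5*e12, where e12^2 = -1.
Since M commutes with its reverse ~M = a - b*e12, M * ~M = a^2 - b^2*e12^2 = a^2 + b^2.
So M^{-1} = ~M / (a^2 + b^2) = (a - b*e12)/(a^2 + b^2).
a^2 + b^2 = 16 + 25 = 41
Scalar part = -4/41 = -4/41
Bivector coeff = -5/41 = -5/41
M^{-1} = -4/41 - 5/41*e12


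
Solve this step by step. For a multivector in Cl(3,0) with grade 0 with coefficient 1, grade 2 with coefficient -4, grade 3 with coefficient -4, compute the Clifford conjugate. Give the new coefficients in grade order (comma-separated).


Clifford conjugate sign for grade k: (-1)^(k(k+1)/2)
Grade 0: (-1)^(0*1/2) = (-1)^0 = 1, coeff 1 -> 1
Grade 2: (-1)^(2*3/2) = (-1)^3 = -1, coeff -4 -> 4
Grade 3: (-1)^(3*4/2) = (-1)^6 = 1, coeff -4 -> -4
Conjugated coefficients: 1, 4, -4


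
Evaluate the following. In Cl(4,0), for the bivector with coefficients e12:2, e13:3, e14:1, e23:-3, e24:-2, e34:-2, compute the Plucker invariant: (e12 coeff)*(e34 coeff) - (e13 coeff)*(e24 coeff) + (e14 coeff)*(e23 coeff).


Plucker relation: af - be + cd
a*f = 2*(-2) = -4
b*e = 3*(-2) = -6
c*d = 1*(-3) = -3
af - be + cd = -4 - (-6) + (-3)
= -1


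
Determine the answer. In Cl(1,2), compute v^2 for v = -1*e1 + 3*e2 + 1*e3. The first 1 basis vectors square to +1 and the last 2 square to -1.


v^2 = sum of c_i^2 * e_i^2
Positive signature terms (e_i^2 = +1): (-1)^2 = 1
Negative signature terms (e_j^2 = -1): 3^2 + 1^2 = 10
v^2 = 1 - 10 = -9


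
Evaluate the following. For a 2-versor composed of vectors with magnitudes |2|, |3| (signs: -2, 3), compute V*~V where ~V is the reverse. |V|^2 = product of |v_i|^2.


Each vector v_i has |v_i|^2 = s_i^2
Squared scales: (-2)^2 = 4, 3^2 = 9
|V|^2 = 4 * 9
= 36


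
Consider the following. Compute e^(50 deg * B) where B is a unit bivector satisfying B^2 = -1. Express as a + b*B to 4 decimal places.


For a unit bivector B with B^2 = -1, the exponential series gives
e^(theta*B) = cos(theta) + sin(theta)*B (the GA analogue of Euler's formula).
theta = 50 degrees = 0.872665 rad
cos(50 deg) = 0.6428
sin(50 deg) = 0.7660
exp(theta*B) = 0.6428 + 0.7660*B


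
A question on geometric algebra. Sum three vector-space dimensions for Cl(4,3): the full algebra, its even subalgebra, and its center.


n = 4 + 3 = 7
Total dim = 2^7 = 128
Even subalgebra dim = 2^6 = 64
n is odd, so center dim = 2
Sum = 128 + 64 + 2 = 194


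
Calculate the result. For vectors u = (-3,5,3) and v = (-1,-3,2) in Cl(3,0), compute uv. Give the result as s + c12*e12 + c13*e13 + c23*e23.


In Cl(3,0): e_i^2 = 1, e_ie_j = -e_je_i for i != j.
Scalar part = u . v = (-3)*(-1) + 5*(-3) + 3*2
= 3 + (-15) + 6 = -6
e12 coeff = (-3)*(-3) - 5*(-1) = 9 - (-5) = 14
e13 coeff = (-3)*2 - 3*(-1) = -6 - (-3) = -3
e23 coeff = 5*2 - 3*(-3) = 10 - (-9) = 19
uv = -6 + 14*e12 - 3*e13 + 19*e23


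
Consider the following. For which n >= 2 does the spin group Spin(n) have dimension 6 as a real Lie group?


dim Spin(n) = dim so(n) = n(n-1)/2.
Solve n(n-1)/2 = 6, i.e. n^2 - n - 12 = 0.
Discriminant = 1 + 8*6 = 49
n = (1 + sqrt(49))/2 = (1 + 7)/2 = 4


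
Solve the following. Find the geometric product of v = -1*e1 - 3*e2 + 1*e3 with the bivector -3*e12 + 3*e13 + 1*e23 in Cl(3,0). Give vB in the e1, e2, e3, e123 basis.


vB has grade-1 (vector) and grade-3 (trivector) parts: vB = (v _| B) + (v ^ B).
Vector part <vB>_1:
  e1: -v2*b12 - v3*b13 = -(-3)*(-3) - (1)*(3) = -12
  e2: v1*b12 - v3*b23 = (-1)*(-3) - (1)*(1) = 2
  e3: v1*b13 + v2*b23 = (-1)*(3) + (-3)*(1) = -6
Trivector part <vB>_3:
  e123: v1*b23 - v2*b13 + v3*b12 = (-1)*(1) - (-3)*(3) + (1)*(-3) = 5
vB = -12*e1 + 2*e2 - 6*e3 + 5*e123


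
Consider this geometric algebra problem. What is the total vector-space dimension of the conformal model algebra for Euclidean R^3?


The conformal model of R^3 uses Cl(4,1): the 3 Euclidean generators plus two extra orthogonal generators e+ (e+^2 = +1) and e- (e-^2 = -1), from which the null vectors e0, einf are built.
Number of generators m = 3 + 2 = 5.
dim Cl(p,q) = 2^m = 2^5 = 32


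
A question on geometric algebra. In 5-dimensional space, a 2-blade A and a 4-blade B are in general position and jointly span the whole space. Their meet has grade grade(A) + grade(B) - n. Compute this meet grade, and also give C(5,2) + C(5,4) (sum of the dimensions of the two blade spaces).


Meet grade = grade(A) + grade(B) - n
= 2 + 4 - 5 = 1
C(5,2) = 10
C(5,4) = 5
dim_A + dim_B = 10 + 5 = 15


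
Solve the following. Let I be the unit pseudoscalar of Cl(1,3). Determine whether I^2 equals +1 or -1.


The pseudoscalar I = e1...e_n (product of all n generators) of Cl(p,q) satisfies I^2 = (-1)^(q + n(n-1)/2).
p = 1, q = 3, n = p + q = 4
n(n-1)/2 = 4 * 3 / 2 = 6
Exponent = q + n(n-1)/2 = 3 + 6 = 9
I^2 = (-1)^9 = -1


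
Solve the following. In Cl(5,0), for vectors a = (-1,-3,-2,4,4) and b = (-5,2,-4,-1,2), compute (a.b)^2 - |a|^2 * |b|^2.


a . b = (-1)*(-5) + (-3)*2 + (-2)*(-4) + 4*(-1) + 4*2
= 5 + (-6) + 8 + (-4) + 8 = 11
|a|^2 = (-1)^2 + (-3)^2 + (-2)^2 + 4^2 + 4^2 = 46
|b|^2 = (-5)^2 + 2^2 + (-4)^2 + (-1)^2 + 2^2 = 50
(a.b)^2 = 11^2 = 121
|a|^2 * |b|^2 = 46 * 50 = 2300
Result = 121 - 2300 = -2179


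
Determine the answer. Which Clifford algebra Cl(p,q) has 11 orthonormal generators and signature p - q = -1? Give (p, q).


We need p + q = 11 and p - q = -1.
Adding: 2p = 11 + (-1) = 10, so p = 5.
Then q = 11 - 5 = 6.
(p, q) = (5, 6)


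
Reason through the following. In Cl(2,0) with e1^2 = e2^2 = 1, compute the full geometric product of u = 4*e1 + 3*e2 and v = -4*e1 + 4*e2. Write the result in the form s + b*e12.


Expand: (4*e1 + 3*e2)(-4*e1 + 4*e2)
= 4*(-4)*e1e1 + 4*4*e1e2 + 3*(-4)*e2e1 + 3*4*e2e2
Using e1^2 = e2^2 = 1, e2e1 = -e1e2:
Scalar part s = 4*(-4) + 3*4 = -16 + 12 = -4
Bivector part b = 4*4 - 3*(-4) = 16 - (-12) = 28
uv = -4 + 28*e12


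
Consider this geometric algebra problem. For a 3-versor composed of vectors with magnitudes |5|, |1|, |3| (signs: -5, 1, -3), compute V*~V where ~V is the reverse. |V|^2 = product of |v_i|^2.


Each vector v_i has |v_i|^2 = s_i^2
Squared scales: (-5)^2 = 25, 1^2 = 1, (-3)^2 = 9
|V|^2 = 25 * 1 * 9
= 225


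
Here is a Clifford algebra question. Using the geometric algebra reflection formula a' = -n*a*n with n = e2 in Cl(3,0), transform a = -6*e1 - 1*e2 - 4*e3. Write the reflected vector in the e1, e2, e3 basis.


Reflection formula: a' = -n*a*n, with n = e2 (unit vector, n^2 = 1).
For reflection through hyperplane perp to e2:
The component along e2 flips sign, others stay.
a = (-6, -1, -4)
a' = (-6, 1, -4)
a' = -6*e1 + 1*e2 - 4*e3


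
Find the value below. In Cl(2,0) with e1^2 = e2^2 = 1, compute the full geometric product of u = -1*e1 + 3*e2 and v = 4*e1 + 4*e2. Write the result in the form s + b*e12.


Expand: (-1*e1 + 3*e2)(4*e1 + 4*e2)
= (-1)*4*e1e1 + (-1)*4*e1e2 + 3*4*e2e1 + 3*4*e2e2
Using e1^2 = e2^2 = 1, e2e1 = -e1e2:
Scalar part s = (-1)*4 + 3*4 = -4 + 12 = 8
Bivector part b = (-1)*4 - 3*4 = -4 - 12 = -16
uv = 8 - 16*e12


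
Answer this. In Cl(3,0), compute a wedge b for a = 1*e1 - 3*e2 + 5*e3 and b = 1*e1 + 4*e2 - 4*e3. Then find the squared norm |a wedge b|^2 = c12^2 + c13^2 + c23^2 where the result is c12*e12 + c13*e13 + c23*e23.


a wedge b = (a1*b2 - a2*b1)*e12 + (a1*b3 - a3*b1)*e13 + (a2*b3 - a3*b2)*e23
e12 coeff: 1*4 - (-3)*1 = 4 - (-3) = 7
e13 coeff: 1*(-4) - 5*1 = -4 - 5 = -9
e23 coeff: (-3)*(-4) - 5*4 = 12 - 20 = -8
|a wedge b|^2 = 7^2 + (-9)^2 + (-8)^2
= 49 + 81 + 64
= 194


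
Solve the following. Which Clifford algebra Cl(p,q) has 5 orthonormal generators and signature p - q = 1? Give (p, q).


We need p + q = 5 and p - q = 1.
Adding: 2p = 5 + 1 = 6, so p = 3.
Then q = 5 - 3 = 2.
(p, q) = (3, 2)


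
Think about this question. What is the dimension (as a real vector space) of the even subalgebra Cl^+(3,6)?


Even subalgebra dimension = 2^(n-1)
n = 3 + 6 = 9
2^(9 - 1) = 2^8 = 256
Verification: sum of C(9,k) for even k = 1 + 36 + 126 + 84 + 9 = 256
Result = 256


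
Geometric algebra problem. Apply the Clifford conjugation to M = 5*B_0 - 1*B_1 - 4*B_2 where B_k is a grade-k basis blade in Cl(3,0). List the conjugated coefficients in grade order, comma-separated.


Clifford conjugate sign for grade k: (-1)^(k(k+1)/2)
Grade 0: (-1)^(0*1/2) = (-1)^0 = 1, coeff 5 -> 5
Grade 1: (-1)^(1*2/2) = (-1)^1 = -1, coeff -1 -> 1
Grade 2: (-1)^(2*3/2) = (-1)^3 = -1, coeff -4 -> 4
Conjugated coefficients: 5, 1, 4


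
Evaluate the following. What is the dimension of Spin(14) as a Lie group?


Spin(n) double-covers SO(n); both have Lie algebra so(n) of dimension n(n-1)/2.
n = 14
n(n-1) = 14 * 13 = 182
dim Spin(14) = 182/2 = 91


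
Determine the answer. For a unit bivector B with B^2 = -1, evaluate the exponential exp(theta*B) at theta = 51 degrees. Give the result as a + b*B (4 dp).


For a unit bivector B with B^2 = -1, the exponential series gives
e^(theta*B) = cos(theta) + sin(theta)*B (the GA analogue of Euler's formula).
theta = 51 degrees = 0.890118 rad
cos(51 deg) = 0.6293
sin(51 deg) = 0.7771
exp(theta*B) = 0.6293 + 0.7771*B


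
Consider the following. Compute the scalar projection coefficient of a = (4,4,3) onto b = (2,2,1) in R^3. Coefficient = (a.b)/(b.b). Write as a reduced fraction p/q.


Projection coefficient = (a . b) / (b . b)
a . b = 4*2 + 4*2 + 3*1
= 8 + 8 + 3 = 19
b . b = 2^2 + 2^2 + 1^2
= 4 + 4 + 1 = 9
Coefficient = 19/9
In lowest terms: 19/9


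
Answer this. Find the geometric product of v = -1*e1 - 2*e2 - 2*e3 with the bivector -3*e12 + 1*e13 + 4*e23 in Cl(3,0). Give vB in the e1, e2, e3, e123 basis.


vB has grade-1 (vector) and grade-3 (trivector) parts: vB = (v _| B) + (v ^ B).
Vector part <vB>_1:
  e1: -v2*b12 - v3*b13 = -(-2)*(-3) - (-2)*(1) = -4
  e2: v1*b12 - v3*b23 = (-1)*(-3) - (-2)*(4) = 11
  e3: v1*b13 + v2*b23 = (-1)*(1) + (-2)*(4) = -9
Trivector part <vB>_3:
  e123: v1*b23 - v2*b13 + v3*b12 = (-1)*(4) - (-2)*(1) + (-2)*(-3) = 4
vB = -4*e1 + 11*e2 - 9*e3 + 4*e123


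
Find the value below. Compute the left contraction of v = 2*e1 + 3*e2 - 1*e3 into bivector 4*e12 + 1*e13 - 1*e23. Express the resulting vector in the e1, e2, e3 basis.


Left contraction v _| B = <vB>_1 (grade-1 part of the geometric product vB).
Using e1_|e12 = e2, e2_|e12 = -e1, e1_|e13 = e3, e3_|e13 = -e1, e2_|e23 = e3, e3_|e23 = -e2:
e1 coeff: -v2*b12 - v3*b13 = -(3)*(4) - (-1)*(1) = -11
e2 coeff: v1*b12 - v3*b23 = (2)*(4) - (-1)*(-1) = 7
e3 coeff: v1*b13 + v2*b23 = (2)*(1) + (3)*(-1) = -1
v _| B = -11*e1 + 7*e2 - 1*e3


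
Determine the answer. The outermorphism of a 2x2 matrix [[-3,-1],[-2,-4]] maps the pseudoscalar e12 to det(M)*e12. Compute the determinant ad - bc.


The outermorphism of a linear map f sends e1^e2 to f(e1)^f(e2).
f(e1) = -3*e1 - 2*e2
f(e2) = -1*e1 - 4*e2
f(e1) ^ f(e2) = (-3*e1 - 2*e2) ^ (-1*e1 - 4*e2)
= (-3)*(-4)*e12 + (-2)*(-1)*e21
= (12 - 2)*e12
= 10*e12
Coefficient = 10
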